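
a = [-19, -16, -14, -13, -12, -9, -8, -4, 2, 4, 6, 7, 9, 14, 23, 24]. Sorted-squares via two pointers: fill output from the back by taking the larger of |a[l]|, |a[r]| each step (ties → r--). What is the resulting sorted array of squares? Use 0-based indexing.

[4, 16, 16, 36, 49, 64, 81, 81, 144, 169, 196, 196, 256, 361, 529, 576]

l=0 r=15: |-19|<=|24| out[15]=576, r--
l=0 r=14: |-19|<=|23| out[14]=529, r--
l=0 r=13: |-19|>|14| out[13]=361, l++
l=1 r=13: |-16|>|14| out[12]=256, l++
l=2 r=13: |-14|<=|14| out[11]=196, r--
l=2 r=12: |-14|>|9| out[10]=196, l++
l=3 r=12: |-13|>|9| out[9]=169, l++
l=4 r=12: |-12|>|9| out[8]=144, l++
l=5 r=12: |-9|<=|9| out[7]=81, r--
l=5 r=11: |-9|>|7| out[6]=81, l++
l=6 r=11: |-8|>|7| out[5]=64, l++
l=7 r=11: |-4|<=|7| out[4]=49, r--
l=7 r=10: |-4|<=|6| out[3]=36, r--
l=7 r=9: |-4|<=|4| out[2]=16, r--
l=7 r=8: |-4|>|2| out[1]=16, l++
l=8 r=8: |2|<=|2| out[0]=4, r--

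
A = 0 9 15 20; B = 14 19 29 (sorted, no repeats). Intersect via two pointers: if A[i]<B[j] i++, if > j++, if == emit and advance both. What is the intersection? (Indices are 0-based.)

[i=0,j=0] 0<14 → i++
[i=1,j=0] 9<14 → i++
[i=2,j=0] 15>14 → j++
[i=2,j=1] 15<19 → i++
[i=3,j=1] 20>19 → j++
[i=3,j=2] 20<29 → i++

intersection = []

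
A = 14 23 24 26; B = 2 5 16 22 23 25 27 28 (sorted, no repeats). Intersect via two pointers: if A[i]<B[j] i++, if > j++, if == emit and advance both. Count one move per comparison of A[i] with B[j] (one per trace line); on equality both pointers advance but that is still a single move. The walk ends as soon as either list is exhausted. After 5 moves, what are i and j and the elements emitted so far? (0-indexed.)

[i=0,j=0] 14>2 → j++
[i=0,j=1] 14>5 → j++
[i=0,j=2] 14<16 → i++
[i=1,j=2] 23>16 → j++
[i=1,j=3] 23>22 → j++

i=1, j=4, emitted=[]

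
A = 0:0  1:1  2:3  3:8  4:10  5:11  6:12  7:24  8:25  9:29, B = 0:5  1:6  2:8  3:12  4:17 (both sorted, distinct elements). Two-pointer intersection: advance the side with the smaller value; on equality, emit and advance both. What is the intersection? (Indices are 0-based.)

intersection = [8, 12]

[i=0,j=0] 0<5 → i++
[i=1,j=0] 1<5 → i++
[i=2,j=0] 3<5 → i++
[i=3,j=0] 8>5 → j++
[i=3,j=1] 8>6 → j++
[i=3,j=2] 8==8 emit → i++,j++
[i=4,j=3] 10<12 → i++
[i=5,j=3] 11<12 → i++
[i=6,j=3] 12==12 emit → i++,j++
[i=7,j=4] 24>17 → j++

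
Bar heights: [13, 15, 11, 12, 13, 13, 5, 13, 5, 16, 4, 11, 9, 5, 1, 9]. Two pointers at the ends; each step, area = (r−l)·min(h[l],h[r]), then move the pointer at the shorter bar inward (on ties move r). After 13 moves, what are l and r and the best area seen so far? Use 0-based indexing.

l=7, r=9, best area=135

[0,15] min(13,9)*15=135 best=135 * → r--
[0,14] min(13,1)*14=14 best=135 → r--
[0,13] min(13,5)*13=65 best=135 → r--
[0,12] min(13,9)*12=108 best=135 → r--
[0,11] min(13,11)*11=121 best=135 → r--
[0,10] min(13,4)*10=40 best=135 → r--
[0,9] min(13,16)*9=117 best=135 → l++
[1,9] min(15,16)*8=120 best=135 → l++
[2,9] min(11,16)*7=77 best=135 → l++
[3,9] min(12,16)*6=72 best=135 → l++
[4,9] min(13,16)*5=65 best=135 → l++
[5,9] min(13,16)*4=52 best=135 → l++
[6,9] min(5,16)*3=15 best=135 → l++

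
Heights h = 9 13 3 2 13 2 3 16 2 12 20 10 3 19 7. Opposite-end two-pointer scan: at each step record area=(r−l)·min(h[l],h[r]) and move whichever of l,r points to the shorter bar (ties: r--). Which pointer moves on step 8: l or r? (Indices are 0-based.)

l

l=0 r=14: min(9,7)*14=98 best=98 *, r--
l=0 r=13: min(9,19)*13=117 best=117 *, l++
l=1 r=13: min(13,19)*12=156 best=156 *, l++
l=2 r=13: min(3,19)*11=33 best=156, l++
l=3 r=13: min(2,19)*10=20 best=156, l++
l=4 r=13: min(13,19)*9=117 best=156, l++
l=5 r=13: min(2,19)*8=16 best=156, l++
l=6 r=13: min(3,19)*7=21 best=156, l++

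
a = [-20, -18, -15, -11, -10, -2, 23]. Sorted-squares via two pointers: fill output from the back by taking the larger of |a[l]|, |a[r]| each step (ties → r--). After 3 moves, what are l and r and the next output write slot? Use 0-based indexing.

l=2, r=5, next write slot=3

[0,6] |-20|<=|23| out[6]=529 → r--
[0,5] |-20|>|-2| out[5]=400 → l++
[1,5] |-18|>|-2| out[4]=324 → l++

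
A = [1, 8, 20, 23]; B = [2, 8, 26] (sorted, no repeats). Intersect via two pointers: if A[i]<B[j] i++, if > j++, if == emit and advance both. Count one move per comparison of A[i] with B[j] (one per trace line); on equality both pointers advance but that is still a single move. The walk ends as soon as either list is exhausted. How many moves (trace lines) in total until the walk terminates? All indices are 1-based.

5 moves

[i=1,j=1] 1<2 → i++
[i=2,j=1] 8>2 → j++
[i=2,j=2] 8==8 emit → i++,j++
[i=3,j=3] 20<26 → i++
[i=4,j=3] 23<26 → i++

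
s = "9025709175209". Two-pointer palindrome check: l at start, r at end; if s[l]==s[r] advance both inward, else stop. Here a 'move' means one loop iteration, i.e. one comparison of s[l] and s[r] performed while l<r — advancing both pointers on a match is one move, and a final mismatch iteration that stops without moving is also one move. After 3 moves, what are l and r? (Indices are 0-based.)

[0,12] '9'=='9' → l++,r--
[1,11] '0'=='0' → l++,r--
[2,10] '2'=='2' → l++,r--

l=3, r=9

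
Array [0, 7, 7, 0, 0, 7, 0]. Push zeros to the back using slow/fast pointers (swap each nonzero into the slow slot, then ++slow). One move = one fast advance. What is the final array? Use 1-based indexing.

[7, 7, 7, 0, 0, 0, 0]

(s=1,f=1) a[fast]=0 → fast++
(s=1,f=2) a[fast]=7≠0 swap→a[1]=7 → slow++,fast++
(s=2,f=3) a[fast]=7≠0 swap→a[2]=7 → slow++,fast++
(s=3,f=4) a[fast]=0 → fast++
(s=3,f=5) a[fast]=0 → fast++
(s=3,f=6) a[fast]=7≠0 swap→a[3]=7 → slow++,fast++
(s=4,f=7) a[fast]=0 → fast++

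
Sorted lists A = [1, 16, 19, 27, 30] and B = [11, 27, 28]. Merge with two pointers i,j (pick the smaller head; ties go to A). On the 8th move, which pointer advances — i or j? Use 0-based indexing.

i=0 j=0: A[i]=1<=B[j]=11 take 1, i++
i=1 j=0: A[i]=16>B[j]=11 take 11, j++
i=1 j=1: A[i]=16<=B[j]=27 take 16, i++
i=2 j=1: A[i]=19<=B[j]=27 take 19, i++
i=3 j=1: A[i]=27<=B[j]=27 take 27, i++
i=4 j=1: A[i]=30>B[j]=27 take 27, j++
i=4 j=2: A[i]=30>B[j]=28 take 28, j++
i=4 j=3: B done, take A[i]=30, i++

i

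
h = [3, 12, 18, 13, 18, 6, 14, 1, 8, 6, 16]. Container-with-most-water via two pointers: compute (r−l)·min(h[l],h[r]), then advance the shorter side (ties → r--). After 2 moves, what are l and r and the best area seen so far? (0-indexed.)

l=0 r=10: min(3,16)*10=30 best=30 *, l++
l=1 r=10: min(12,16)*9=108 best=108 *, l++

l=2, r=10, best area=108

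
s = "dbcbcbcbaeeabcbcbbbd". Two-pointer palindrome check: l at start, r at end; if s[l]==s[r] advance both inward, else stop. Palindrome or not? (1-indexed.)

not a palindrome (mismatch at 3,18)

l=1 r=20: 'd'=='d', l++,r--
l=2 r=19: 'b'=='b', l++,r--
l=3 r=18: 'c'!='b', stop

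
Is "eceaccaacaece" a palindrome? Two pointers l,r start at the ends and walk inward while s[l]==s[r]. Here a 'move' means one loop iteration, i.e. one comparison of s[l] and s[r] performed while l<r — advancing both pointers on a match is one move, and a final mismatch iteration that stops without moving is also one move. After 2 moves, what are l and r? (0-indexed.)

l=2, r=10

l=0 r=12: 'e'=='e', l++,r--
l=1 r=11: 'c'=='c', l++,r--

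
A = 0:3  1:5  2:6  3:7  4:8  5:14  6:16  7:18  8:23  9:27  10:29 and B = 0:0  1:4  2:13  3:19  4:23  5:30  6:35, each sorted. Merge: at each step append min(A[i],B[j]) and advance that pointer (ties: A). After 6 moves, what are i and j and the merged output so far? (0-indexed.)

i=0 j=0: A[i]=3>B[j]=0 take 0, j++
i=0 j=1: A[i]=3<=B[j]=4 take 3, i++
i=1 j=1: A[i]=5>B[j]=4 take 4, j++
i=1 j=2: A[i]=5<=B[j]=13 take 5, i++
i=2 j=2: A[i]=6<=B[j]=13 take 6, i++
i=3 j=2: A[i]=7<=B[j]=13 take 7, i++

i=4, j=2, merged so far=[0, 3, 4, 5, 6, 7]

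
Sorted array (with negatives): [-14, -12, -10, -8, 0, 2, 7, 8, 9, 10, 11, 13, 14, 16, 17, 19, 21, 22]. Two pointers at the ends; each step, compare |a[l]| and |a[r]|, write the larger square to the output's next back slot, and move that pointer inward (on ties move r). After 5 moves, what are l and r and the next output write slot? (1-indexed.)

[1,18] |-14|<=|22| out[18]=484 → r--
[1,17] |-14|<=|21| out[17]=441 → r--
[1,16] |-14|<=|19| out[16]=361 → r--
[1,15] |-14|<=|17| out[15]=289 → r--
[1,14] |-14|<=|16| out[14]=256 → r--

l=1, r=13, next write slot=13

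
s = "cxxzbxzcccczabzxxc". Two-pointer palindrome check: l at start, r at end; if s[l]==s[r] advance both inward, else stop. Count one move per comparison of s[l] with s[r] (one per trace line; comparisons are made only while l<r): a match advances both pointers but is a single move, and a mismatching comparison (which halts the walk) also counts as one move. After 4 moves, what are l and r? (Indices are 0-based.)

l=4, r=13

[0,17] 'c'=='c' → l++,r--
[1,16] 'x'=='x' → l++,r--
[2,15] 'x'=='x' → l++,r--
[3,14] 'z'=='z' → l++,r--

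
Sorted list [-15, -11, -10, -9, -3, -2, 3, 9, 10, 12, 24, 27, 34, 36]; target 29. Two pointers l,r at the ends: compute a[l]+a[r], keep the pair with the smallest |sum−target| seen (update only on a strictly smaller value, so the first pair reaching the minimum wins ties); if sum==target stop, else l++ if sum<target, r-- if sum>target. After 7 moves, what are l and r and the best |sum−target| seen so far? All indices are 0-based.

[0,13] -15+36=21 d=8 * → l++
[1,13] -11+36=25 d=4 * → l++
[2,13] -10+36=26 d=3 * → l++
[3,13] -9+36=27 d=2 * → l++
[4,13] -3+36=33 d=4 → r--
[4,12] -3+34=31 d=2 → r--
[4,11] -3+27=24 d=5 → l++

l=5, r=11, best |Δ|=2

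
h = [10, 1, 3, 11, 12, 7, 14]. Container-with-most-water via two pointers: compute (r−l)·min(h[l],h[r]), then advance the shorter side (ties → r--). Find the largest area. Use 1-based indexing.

max area = 60

l=1 r=7: min(10,14)*6=60 best=60 *, l++
l=2 r=7: min(1,14)*5=5 best=60, l++
l=3 r=7: min(3,14)*4=12 best=60, l++
l=4 r=7: min(11,14)*3=33 best=60, l++
l=5 r=7: min(12,14)*2=24 best=60, l++
l=6 r=7: min(7,14)*1=7 best=60, l++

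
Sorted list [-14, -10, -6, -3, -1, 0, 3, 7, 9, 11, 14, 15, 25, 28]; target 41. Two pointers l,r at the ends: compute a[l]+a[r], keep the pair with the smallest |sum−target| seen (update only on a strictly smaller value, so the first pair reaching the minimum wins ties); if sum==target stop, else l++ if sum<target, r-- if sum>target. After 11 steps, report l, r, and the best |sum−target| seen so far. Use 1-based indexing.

[1,14] -14+28=14 d=27 * → l++
[2,14] -10+28=18 d=23 * → l++
[3,14] -6+28=22 d=19 * → l++
[4,14] -3+28=25 d=16 * → l++
[5,14] -1+28=27 d=14 * → l++
[6,14] 0+28=28 d=13 * → l++
[7,14] 3+28=31 d=10 * → l++
[8,14] 7+28=35 d=6 * → l++
[9,14] 9+28=37 d=4 * → l++
[10,14] 11+28=39 d=2 * → l++
[11,14] 14+28=42 d=1 * → r--

l=11, r=13, best |Δ|=1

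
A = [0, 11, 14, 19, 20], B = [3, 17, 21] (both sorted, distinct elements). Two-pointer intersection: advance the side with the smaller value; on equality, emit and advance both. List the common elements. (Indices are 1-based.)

intersection = []

[i=1,j=1] 0<3 → i++
[i=2,j=1] 11>3 → j++
[i=2,j=2] 11<17 → i++
[i=3,j=2] 14<17 → i++
[i=4,j=2] 19>17 → j++
[i=4,j=3] 19<21 → i++
[i=5,j=3] 20<21 → i++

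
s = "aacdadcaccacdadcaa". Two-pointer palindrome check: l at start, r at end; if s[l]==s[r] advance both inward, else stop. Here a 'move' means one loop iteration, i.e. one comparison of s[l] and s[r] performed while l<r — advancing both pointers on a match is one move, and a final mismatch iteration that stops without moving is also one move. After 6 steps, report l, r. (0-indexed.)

l=6, r=11

l=0 r=17: 'a'=='a', l++,r--
l=1 r=16: 'a'=='a', l++,r--
l=2 r=15: 'c'=='c', l++,r--
l=3 r=14: 'd'=='d', l++,r--
l=4 r=13: 'a'=='a', l++,r--
l=5 r=12: 'd'=='d', l++,r--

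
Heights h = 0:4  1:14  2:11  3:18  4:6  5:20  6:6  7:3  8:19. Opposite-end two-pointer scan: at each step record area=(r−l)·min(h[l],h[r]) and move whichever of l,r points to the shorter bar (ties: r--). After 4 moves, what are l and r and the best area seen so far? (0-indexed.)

l=0 r=8: min(4,19)*8=32 best=32 *, l++
l=1 r=8: min(14,19)*7=98 best=98 *, l++
l=2 r=8: min(11,19)*6=66 best=98, l++
l=3 r=8: min(18,19)*5=90 best=98, l++

l=4, r=8, best area=98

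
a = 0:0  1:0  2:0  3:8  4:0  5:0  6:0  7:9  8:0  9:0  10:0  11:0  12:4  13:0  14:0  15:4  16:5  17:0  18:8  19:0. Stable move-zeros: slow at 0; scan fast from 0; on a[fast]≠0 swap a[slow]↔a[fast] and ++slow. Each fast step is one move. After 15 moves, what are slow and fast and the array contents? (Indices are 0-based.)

slow=0 fast=0: a[fast]=0, fast++
slow=0 fast=1: a[fast]=0, fast++
slow=0 fast=2: a[fast]=0, fast++
slow=0 fast=3: a[fast]=8≠0 swap→a[0]=8, slow++,fast++
slow=1 fast=4: a[fast]=0, fast++
slow=1 fast=5: a[fast]=0, fast++
slow=1 fast=6: a[fast]=0, fast++
slow=1 fast=7: a[fast]=9≠0 swap→a[1]=9, slow++,fast++
slow=2 fast=8: a[fast]=0, fast++
slow=2 fast=9: a[fast]=0, fast++
slow=2 fast=10: a[fast]=0, fast++
slow=2 fast=11: a[fast]=0, fast++
slow=2 fast=12: a[fast]=4≠0 swap→a[2]=4, slow++,fast++
slow=3 fast=13: a[fast]=0, fast++
slow=3 fast=14: a[fast]=0, fast++

slow=3, fast=15, a=[8, 9, 4, 0, 0, 0, 0, 0, 0, 0, 0, 0, 0, 0, 0, 4, 5, 0, 8, 0]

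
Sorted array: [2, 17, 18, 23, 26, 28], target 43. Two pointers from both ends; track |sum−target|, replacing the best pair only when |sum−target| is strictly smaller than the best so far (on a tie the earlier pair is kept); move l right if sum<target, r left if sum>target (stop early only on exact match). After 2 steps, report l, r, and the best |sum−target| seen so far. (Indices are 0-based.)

l=0 r=5: 2+28=30 d=13 *, l++
l=1 r=5: 17+28=45 d=2 *, r--

l=1, r=4, best |Δ|=2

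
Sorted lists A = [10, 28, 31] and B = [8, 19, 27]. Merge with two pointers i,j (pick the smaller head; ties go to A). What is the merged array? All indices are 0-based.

i=0 j=0: A[i]=10>B[j]=8 take 8, j++
i=0 j=1: A[i]=10<=B[j]=19 take 10, i++
i=1 j=1: A[i]=28>B[j]=19 take 19, j++
i=1 j=2: A[i]=28>B[j]=27 take 27, j++
i=1 j=3: B done, take A[i]=28, i++
i=2 j=3: B done, take A[i]=31, i++

[8, 10, 19, 27, 28, 31]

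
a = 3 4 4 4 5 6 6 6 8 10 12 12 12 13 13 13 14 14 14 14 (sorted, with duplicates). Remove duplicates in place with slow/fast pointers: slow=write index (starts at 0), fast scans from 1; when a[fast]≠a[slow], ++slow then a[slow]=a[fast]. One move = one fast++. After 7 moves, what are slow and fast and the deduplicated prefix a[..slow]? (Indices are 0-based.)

slow=0 fast=1: a[fast]=4≠a[slow]=3 write a[1]=4, slow++,fast++
slow=1 fast=2: a[fast]=4=a[slow] dup, fast++
slow=1 fast=3: a[fast]=4=a[slow] dup, fast++
slow=1 fast=4: a[fast]=5≠a[slow]=4 write a[2]=5, slow++,fast++
slow=2 fast=5: a[fast]=6≠a[slow]=5 write a[3]=6, slow++,fast++
slow=3 fast=6: a[fast]=6=a[slow] dup, fast++
slow=3 fast=7: a[fast]=6=a[slow] dup, fast++

slow=3, fast=8, prefix=[3, 4, 5, 6]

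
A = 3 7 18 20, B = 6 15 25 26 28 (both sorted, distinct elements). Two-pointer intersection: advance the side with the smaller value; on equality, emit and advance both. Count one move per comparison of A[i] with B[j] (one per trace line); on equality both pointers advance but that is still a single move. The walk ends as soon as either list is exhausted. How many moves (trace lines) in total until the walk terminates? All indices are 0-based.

6 moves

i=0 j=0: 3<6, i++
i=1 j=0: 7>6, j++
i=1 j=1: 7<15, i++
i=2 j=1: 18>15, j++
i=2 j=2: 18<25, i++
i=3 j=2: 20<25, i++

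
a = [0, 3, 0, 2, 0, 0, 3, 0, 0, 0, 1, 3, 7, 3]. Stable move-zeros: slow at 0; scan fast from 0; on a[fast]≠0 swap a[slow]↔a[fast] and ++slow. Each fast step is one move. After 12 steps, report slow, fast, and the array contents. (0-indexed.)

slow=5, fast=12, a=[3, 2, 3, 1, 3, 0, 0, 0, 0, 0, 0, 0, 7, 3]

slow=0 fast=0: a[fast]=0, fast++
slow=0 fast=1: a[fast]=3≠0 swap→a[0]=3, slow++,fast++
slow=1 fast=2: a[fast]=0, fast++
slow=1 fast=3: a[fast]=2≠0 swap→a[1]=2, slow++,fast++
slow=2 fast=4: a[fast]=0, fast++
slow=2 fast=5: a[fast]=0, fast++
slow=2 fast=6: a[fast]=3≠0 swap→a[2]=3, slow++,fast++
slow=3 fast=7: a[fast]=0, fast++
slow=3 fast=8: a[fast]=0, fast++
slow=3 fast=9: a[fast]=0, fast++
slow=3 fast=10: a[fast]=1≠0 swap→a[3]=1, slow++,fast++
slow=4 fast=11: a[fast]=3≠0 swap→a[4]=3, slow++,fast++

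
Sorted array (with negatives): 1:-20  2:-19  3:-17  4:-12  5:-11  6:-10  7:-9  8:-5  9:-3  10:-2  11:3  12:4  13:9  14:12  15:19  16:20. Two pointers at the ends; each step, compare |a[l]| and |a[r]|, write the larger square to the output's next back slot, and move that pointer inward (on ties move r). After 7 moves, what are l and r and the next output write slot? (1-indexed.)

l=5, r=13, next write slot=9

[1,16] |-20|<=|20| out[16]=400 → r--
[1,15] |-20|>|19| out[15]=400 → l++
[2,15] |-19|<=|19| out[14]=361 → r--
[2,14] |-19|>|12| out[13]=361 → l++
[3,14] |-17|>|12| out[12]=289 → l++
[4,14] |-12|<=|12| out[11]=144 → r--
[4,13] |-12|>|9| out[10]=144 → l++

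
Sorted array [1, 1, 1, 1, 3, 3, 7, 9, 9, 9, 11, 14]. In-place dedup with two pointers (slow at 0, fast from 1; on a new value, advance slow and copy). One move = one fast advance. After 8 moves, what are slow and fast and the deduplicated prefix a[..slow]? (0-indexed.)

slow=0 fast=1: a[fast]=1=a[slow] dup, fast++
slow=0 fast=2: a[fast]=1=a[slow] dup, fast++
slow=0 fast=3: a[fast]=1=a[slow] dup, fast++
slow=0 fast=4: a[fast]=3≠a[slow]=1 write a[1]=3, slow++,fast++
slow=1 fast=5: a[fast]=3=a[slow] dup, fast++
slow=1 fast=6: a[fast]=7≠a[slow]=3 write a[2]=7, slow++,fast++
slow=2 fast=7: a[fast]=9≠a[slow]=7 write a[3]=9, slow++,fast++
slow=3 fast=8: a[fast]=9=a[slow] dup, fast++

slow=3, fast=9, prefix=[1, 3, 7, 9]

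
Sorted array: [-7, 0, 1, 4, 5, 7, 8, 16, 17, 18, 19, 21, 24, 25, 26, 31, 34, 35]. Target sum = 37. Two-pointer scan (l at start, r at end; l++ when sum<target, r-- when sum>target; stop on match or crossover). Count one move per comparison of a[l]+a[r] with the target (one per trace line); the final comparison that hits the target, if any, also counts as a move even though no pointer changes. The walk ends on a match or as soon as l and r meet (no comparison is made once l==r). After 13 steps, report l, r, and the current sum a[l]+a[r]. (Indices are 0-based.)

l=7, r=11, sum=37

[0,17] -7+35=28 <37 → l++
[1,17] 0+35=35 <37 → l++
[2,17] 1+35=36 <37 → l++
[3,17] 4+35=39 >37 → r--
[3,16] 4+34=38 >37 → r--
[3,15] 4+31=35 <37 → l++
[4,15] 5+31=36 <37 → l++
[5,15] 7+31=38 >37 → r--
[5,14] 7+26=33 <37 → l++
[6,14] 8+26=34 <37 → l++
[7,14] 16+26=42 >37 → r--
[7,13] 16+25=41 >37 → r--
[7,12] 16+24=40 >37 → r--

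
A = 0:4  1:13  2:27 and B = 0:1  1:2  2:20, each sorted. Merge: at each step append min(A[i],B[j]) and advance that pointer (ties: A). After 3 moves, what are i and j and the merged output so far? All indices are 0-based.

i=0 j=0: A[i]=4>B[j]=1 take 1, j++
i=0 j=1: A[i]=4>B[j]=2 take 2, j++
i=0 j=2: A[i]=4<=B[j]=20 take 4, i++

i=1, j=2, merged so far=[1, 2, 4]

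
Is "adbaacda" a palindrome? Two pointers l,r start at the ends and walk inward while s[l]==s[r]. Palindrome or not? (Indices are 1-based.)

not a palindrome (mismatch at 3,6)

[1,8] 'a'=='a' → l++,r--
[2,7] 'd'=='d' → l++,r--
[3,6] 'b'!='c' → stop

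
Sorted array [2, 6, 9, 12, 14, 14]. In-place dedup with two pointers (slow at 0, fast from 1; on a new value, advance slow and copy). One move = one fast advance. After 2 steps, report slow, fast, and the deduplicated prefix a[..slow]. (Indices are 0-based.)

slow=2, fast=3, prefix=[2, 6, 9]

(s=0,f=1) a[fast]=6≠a[slow]=2 write a[1]=6 → slow++,fast++
(s=1,f=2) a[fast]=9≠a[slow]=6 write a[2]=9 → slow++,fast++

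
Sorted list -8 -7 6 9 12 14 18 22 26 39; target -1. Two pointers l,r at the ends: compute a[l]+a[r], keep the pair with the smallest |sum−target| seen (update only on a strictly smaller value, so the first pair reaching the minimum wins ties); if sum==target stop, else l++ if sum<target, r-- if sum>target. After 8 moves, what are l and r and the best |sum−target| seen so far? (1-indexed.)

[1,10] -8+39=31 d=32 * → r--
[1,9] -8+26=18 d=19 * → r--
[1,8] -8+22=14 d=15 * → r--
[1,7] -8+18=10 d=11 * → r--
[1,6] -8+14=6 d=7 * → r--
[1,5] -8+12=4 d=5 * → r--
[1,4] -8+9=1 d=2 * → r--
[1,3] -8+6=-2 d=1 * → l++

l=2, r=3, best |Δ|=1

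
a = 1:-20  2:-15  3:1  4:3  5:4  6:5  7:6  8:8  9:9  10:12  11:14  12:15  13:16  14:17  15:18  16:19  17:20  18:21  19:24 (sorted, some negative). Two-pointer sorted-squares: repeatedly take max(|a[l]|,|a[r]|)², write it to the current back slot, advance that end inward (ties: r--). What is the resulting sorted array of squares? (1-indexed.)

[1, 9, 16, 25, 36, 64, 81, 144, 196, 225, 225, 256, 289, 324, 361, 400, 400, 441, 576]

l=1 r=19: |-20|<=|24| out[19]=576, r--
l=1 r=18: |-20|<=|21| out[18]=441, r--
l=1 r=17: |-20|<=|20| out[17]=400, r--
l=1 r=16: |-20|>|19| out[16]=400, l++
l=2 r=16: |-15|<=|19| out[15]=361, r--
l=2 r=15: |-15|<=|18| out[14]=324, r--
l=2 r=14: |-15|<=|17| out[13]=289, r--
l=2 r=13: |-15|<=|16| out[12]=256, r--
l=2 r=12: |-15|<=|15| out[11]=225, r--
l=2 r=11: |-15|>|14| out[10]=225, l++
l=3 r=11: |1|<=|14| out[9]=196, r--
l=3 r=10: |1|<=|12| out[8]=144, r--
l=3 r=9: |1|<=|9| out[7]=81, r--
l=3 r=8: |1|<=|8| out[6]=64, r--
l=3 r=7: |1|<=|6| out[5]=36, r--
l=3 r=6: |1|<=|5| out[4]=25, r--
l=3 r=5: |1|<=|4| out[3]=16, r--
l=3 r=4: |1|<=|3| out[2]=9, r--
l=3 r=3: |1|<=|1| out[1]=1, r--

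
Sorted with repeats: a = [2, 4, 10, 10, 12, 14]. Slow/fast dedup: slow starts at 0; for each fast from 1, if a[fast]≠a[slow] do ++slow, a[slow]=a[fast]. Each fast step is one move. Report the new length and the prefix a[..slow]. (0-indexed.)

slow=0 fast=1: a[fast]=4≠a[slow]=2 write a[1]=4, slow++,fast++
slow=1 fast=2: a[fast]=10≠a[slow]=4 write a[2]=10, slow++,fast++
slow=2 fast=3: a[fast]=10=a[slow] dup, fast++
slow=2 fast=4: a[fast]=12≠a[slow]=10 write a[3]=12, slow++,fast++
slow=3 fast=5: a[fast]=14≠a[slow]=12 write a[4]=14, slow++,fast++

length 5; prefix = [2, 4, 10, 12, 14]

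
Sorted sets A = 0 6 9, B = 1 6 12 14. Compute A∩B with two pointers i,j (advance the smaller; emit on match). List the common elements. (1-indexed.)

intersection = [6]

[i=1,j=1] 0<1 → i++
[i=2,j=1] 6>1 → j++
[i=2,j=2] 6==6 emit → i++,j++
[i=3,j=3] 9<12 → i++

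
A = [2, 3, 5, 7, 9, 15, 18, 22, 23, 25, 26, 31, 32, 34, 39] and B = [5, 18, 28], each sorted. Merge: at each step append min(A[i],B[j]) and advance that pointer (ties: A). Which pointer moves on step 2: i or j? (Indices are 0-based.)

i=0 j=0: A[i]=2<=B[j]=5 take 2, i++
i=1 j=0: A[i]=3<=B[j]=5 take 3, i++

i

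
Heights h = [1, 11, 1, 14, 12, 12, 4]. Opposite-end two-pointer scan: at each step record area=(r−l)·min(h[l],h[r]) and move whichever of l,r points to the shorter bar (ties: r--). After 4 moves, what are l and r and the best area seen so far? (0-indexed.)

[0,6] min(1,4)*6=6 best=6 * → l++
[1,6] min(11,4)*5=20 best=20 * → r--
[1,5] min(11,12)*4=44 best=44 * → l++
[2,5] min(1,12)*3=3 best=44 → l++

l=3, r=5, best area=44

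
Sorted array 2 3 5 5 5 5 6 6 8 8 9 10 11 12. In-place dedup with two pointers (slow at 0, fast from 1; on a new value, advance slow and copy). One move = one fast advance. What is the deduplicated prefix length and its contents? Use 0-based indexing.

slow=0 fast=1: a[fast]=3≠a[slow]=2 write a[1]=3, slow++,fast++
slow=1 fast=2: a[fast]=5≠a[slow]=3 write a[2]=5, slow++,fast++
slow=2 fast=3: a[fast]=5=a[slow] dup, fast++
slow=2 fast=4: a[fast]=5=a[slow] dup, fast++
slow=2 fast=5: a[fast]=5=a[slow] dup, fast++
slow=2 fast=6: a[fast]=6≠a[slow]=5 write a[3]=6, slow++,fast++
slow=3 fast=7: a[fast]=6=a[slow] dup, fast++
slow=3 fast=8: a[fast]=8≠a[slow]=6 write a[4]=8, slow++,fast++
slow=4 fast=9: a[fast]=8=a[slow] dup, fast++
slow=4 fast=10: a[fast]=9≠a[slow]=8 write a[5]=9, slow++,fast++
slow=5 fast=11: a[fast]=10≠a[slow]=9 write a[6]=10, slow++,fast++
slow=6 fast=12: a[fast]=11≠a[slow]=10 write a[7]=11, slow++,fast++
slow=7 fast=13: a[fast]=12≠a[slow]=11 write a[8]=12, slow++,fast++

length 9; prefix = [2, 3, 5, 6, 8, 9, 10, 11, 12]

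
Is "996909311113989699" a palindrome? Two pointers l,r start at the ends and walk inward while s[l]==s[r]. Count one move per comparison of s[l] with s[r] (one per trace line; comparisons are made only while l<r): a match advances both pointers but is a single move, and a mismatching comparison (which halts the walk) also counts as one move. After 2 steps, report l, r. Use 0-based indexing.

l=2, r=15

[0,17] '9'=='9' → l++,r--
[1,16] '9'=='9' → l++,r--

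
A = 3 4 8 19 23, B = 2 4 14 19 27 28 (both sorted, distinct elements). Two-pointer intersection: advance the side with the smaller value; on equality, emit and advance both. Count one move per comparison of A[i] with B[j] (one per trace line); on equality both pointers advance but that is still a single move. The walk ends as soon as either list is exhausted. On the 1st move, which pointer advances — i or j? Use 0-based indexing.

j

i=0 j=0: 3>2, j++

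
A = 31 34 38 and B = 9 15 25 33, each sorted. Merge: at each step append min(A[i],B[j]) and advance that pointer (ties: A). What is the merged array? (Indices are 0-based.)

[9, 15, 25, 31, 33, 34, 38]

i=0 j=0: A[i]=31>B[j]=9 take 9, j++
i=0 j=1: A[i]=31>B[j]=15 take 15, j++
i=0 j=2: A[i]=31>B[j]=25 take 25, j++
i=0 j=3: A[i]=31<=B[j]=33 take 31, i++
i=1 j=3: A[i]=34>B[j]=33 take 33, j++
i=1 j=4: B done, take A[i]=34, i++
i=2 j=4: B done, take A[i]=38, i++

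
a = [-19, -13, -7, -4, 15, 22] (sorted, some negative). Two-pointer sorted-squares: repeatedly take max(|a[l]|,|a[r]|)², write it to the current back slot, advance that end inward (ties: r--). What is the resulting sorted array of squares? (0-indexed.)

[16, 49, 169, 225, 361, 484]

[0,5] |-19|<=|22| out[5]=484 → r--
[0,4] |-19|>|15| out[4]=361 → l++
[1,4] |-13|<=|15| out[3]=225 → r--
[1,3] |-13|>|-4| out[2]=169 → l++
[2,3] |-7|>|-4| out[1]=49 → l++
[3,3] |-4|<=|-4| out[0]=16 → r--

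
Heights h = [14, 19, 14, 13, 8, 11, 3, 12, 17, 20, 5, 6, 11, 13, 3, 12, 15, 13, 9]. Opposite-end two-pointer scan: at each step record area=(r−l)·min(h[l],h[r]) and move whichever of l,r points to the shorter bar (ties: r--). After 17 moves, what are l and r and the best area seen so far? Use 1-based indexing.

l=9, r=10, best area=225

l=1 r=19: min(14,9)*18=162 best=162 *, r--
l=1 r=18: min(14,13)*17=221 best=221 *, r--
l=1 r=17: min(14,15)*16=224 best=224 *, l++
l=2 r=17: min(19,15)*15=225 best=225 *, r--
l=2 r=16: min(19,12)*14=168 best=225, r--
l=2 r=15: min(19,3)*13=39 best=225, r--
l=2 r=14: min(19,13)*12=156 best=225, r--
l=2 r=13: min(19,11)*11=121 best=225, r--
l=2 r=12: min(19,6)*10=60 best=225, r--
l=2 r=11: min(19,5)*9=45 best=225, r--
l=2 r=10: min(19,20)*8=152 best=225, l++
l=3 r=10: min(14,20)*7=98 best=225, l++
l=4 r=10: min(13,20)*6=78 best=225, l++
l=5 r=10: min(8,20)*5=40 best=225, l++
l=6 r=10: min(11,20)*4=44 best=225, l++
l=7 r=10: min(3,20)*3=9 best=225, l++
l=8 r=10: min(12,20)*2=24 best=225, l++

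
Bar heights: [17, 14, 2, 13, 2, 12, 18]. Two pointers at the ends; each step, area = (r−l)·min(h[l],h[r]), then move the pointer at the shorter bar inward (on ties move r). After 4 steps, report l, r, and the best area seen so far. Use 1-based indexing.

l=1 r=7: min(17,18)*6=102 best=102 *, l++
l=2 r=7: min(14,18)*5=70 best=102, l++
l=3 r=7: min(2,18)*4=8 best=102, l++
l=4 r=7: min(13,18)*3=39 best=102, l++

l=5, r=7, best area=102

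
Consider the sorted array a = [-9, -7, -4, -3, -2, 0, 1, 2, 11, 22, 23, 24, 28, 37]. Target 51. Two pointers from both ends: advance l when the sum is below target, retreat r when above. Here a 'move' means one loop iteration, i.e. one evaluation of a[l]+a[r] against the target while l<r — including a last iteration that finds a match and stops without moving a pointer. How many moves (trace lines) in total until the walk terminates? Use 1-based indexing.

l=1 r=14: -9+37=28 <51, l++
l=2 r=14: -7+37=30 <51, l++
l=3 r=14: -4+37=33 <51, l++
l=4 r=14: -3+37=34 <51, l++
l=5 r=14: -2+37=35 <51, l++
l=6 r=14: 0+37=37 <51, l++
l=7 r=14: 1+37=38 <51, l++
l=8 r=14: 2+37=39 <51, l++
l=9 r=14: 11+37=48 <51, l++
l=10 r=14: 22+37=59 >51, r--
l=10 r=13: 22+28=50 <51, l++
l=11 r=13: 23+28=51, found

12 moves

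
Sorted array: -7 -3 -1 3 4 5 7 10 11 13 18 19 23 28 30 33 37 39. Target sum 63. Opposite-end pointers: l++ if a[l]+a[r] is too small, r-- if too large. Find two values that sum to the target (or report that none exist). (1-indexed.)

l=1 r=18: -7+39=32 <63, l++
l=2 r=18: -3+39=36 <63, l++
l=3 r=18: -1+39=38 <63, l++
l=4 r=18: 3+39=42 <63, l++
l=5 r=18: 4+39=43 <63, l++
l=6 r=18: 5+39=44 <63, l++
l=7 r=18: 7+39=46 <63, l++
l=8 r=18: 10+39=49 <63, l++
l=9 r=18: 11+39=50 <63, l++
l=10 r=18: 13+39=52 <63, l++
l=11 r=18: 18+39=57 <63, l++
l=12 r=18: 19+39=58 <63, l++
l=13 r=18: 23+39=62 <63, l++
l=14 r=18: 28+39=67 >63, r--
l=14 r=17: 28+37=65 >63, r--
l=14 r=16: 28+33=61 <63, l++
l=15 r=16: 30+33=63, found

(30, 33)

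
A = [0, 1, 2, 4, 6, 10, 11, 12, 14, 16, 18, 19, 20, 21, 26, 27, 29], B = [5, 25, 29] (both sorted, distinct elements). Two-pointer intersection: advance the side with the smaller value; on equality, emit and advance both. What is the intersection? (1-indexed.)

i=1 j=1: 0<5, i++
i=2 j=1: 1<5, i++
i=3 j=1: 2<5, i++
i=4 j=1: 4<5, i++
i=5 j=1: 6>5, j++
i=5 j=2: 6<25, i++
i=6 j=2: 10<25, i++
i=7 j=2: 11<25, i++
i=8 j=2: 12<25, i++
i=9 j=2: 14<25, i++
i=10 j=2: 16<25, i++
i=11 j=2: 18<25, i++
i=12 j=2: 19<25, i++
i=13 j=2: 20<25, i++
i=14 j=2: 21<25, i++
i=15 j=2: 26>25, j++
i=15 j=3: 26<29, i++
i=16 j=3: 27<29, i++
i=17 j=3: 29==29 emit, i++,j++

intersection = [29]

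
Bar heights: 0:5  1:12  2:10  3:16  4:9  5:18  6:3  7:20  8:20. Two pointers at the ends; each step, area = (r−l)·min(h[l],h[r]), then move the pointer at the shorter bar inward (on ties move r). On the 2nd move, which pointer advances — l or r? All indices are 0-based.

l

l=0 r=8: min(5,20)*8=40 best=40 *, l++
l=1 r=8: min(12,20)*7=84 best=84 *, l++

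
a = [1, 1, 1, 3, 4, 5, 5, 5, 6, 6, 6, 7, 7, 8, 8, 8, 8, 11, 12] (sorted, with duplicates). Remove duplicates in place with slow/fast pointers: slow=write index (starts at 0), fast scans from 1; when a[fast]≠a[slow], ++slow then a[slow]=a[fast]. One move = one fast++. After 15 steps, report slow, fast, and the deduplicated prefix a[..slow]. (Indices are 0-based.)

slow=6, fast=16, prefix=[1, 3, 4, 5, 6, 7, 8]

slow=0 fast=1: a[fast]=1=a[slow] dup, fast++
slow=0 fast=2: a[fast]=1=a[slow] dup, fast++
slow=0 fast=3: a[fast]=3≠a[slow]=1 write a[1]=3, slow++,fast++
slow=1 fast=4: a[fast]=4≠a[slow]=3 write a[2]=4, slow++,fast++
slow=2 fast=5: a[fast]=5≠a[slow]=4 write a[3]=5, slow++,fast++
slow=3 fast=6: a[fast]=5=a[slow] dup, fast++
slow=3 fast=7: a[fast]=5=a[slow] dup, fast++
slow=3 fast=8: a[fast]=6≠a[slow]=5 write a[4]=6, slow++,fast++
slow=4 fast=9: a[fast]=6=a[slow] dup, fast++
slow=4 fast=10: a[fast]=6=a[slow] dup, fast++
slow=4 fast=11: a[fast]=7≠a[slow]=6 write a[5]=7, slow++,fast++
slow=5 fast=12: a[fast]=7=a[slow] dup, fast++
slow=5 fast=13: a[fast]=8≠a[slow]=7 write a[6]=8, slow++,fast++
slow=6 fast=14: a[fast]=8=a[slow] dup, fast++
slow=6 fast=15: a[fast]=8=a[slow] dup, fast++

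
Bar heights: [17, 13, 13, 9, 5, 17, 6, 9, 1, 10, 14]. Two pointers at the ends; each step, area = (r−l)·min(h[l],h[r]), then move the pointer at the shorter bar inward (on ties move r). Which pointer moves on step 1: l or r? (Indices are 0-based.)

r

l=0 r=10: min(17,14)*10=140 best=140 *, r--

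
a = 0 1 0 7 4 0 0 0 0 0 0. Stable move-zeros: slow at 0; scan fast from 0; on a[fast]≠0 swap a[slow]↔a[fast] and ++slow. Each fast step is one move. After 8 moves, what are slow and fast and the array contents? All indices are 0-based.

slow=3, fast=8, a=[1, 7, 4, 0, 0, 0, 0, 0, 0, 0, 0]

slow=0 fast=0: a[fast]=0, fast++
slow=0 fast=1: a[fast]=1≠0 swap→a[0]=1, slow++,fast++
slow=1 fast=2: a[fast]=0, fast++
slow=1 fast=3: a[fast]=7≠0 swap→a[1]=7, slow++,fast++
slow=2 fast=4: a[fast]=4≠0 swap→a[2]=4, slow++,fast++
slow=3 fast=5: a[fast]=0, fast++
slow=3 fast=6: a[fast]=0, fast++
slow=3 fast=7: a[fast]=0, fast++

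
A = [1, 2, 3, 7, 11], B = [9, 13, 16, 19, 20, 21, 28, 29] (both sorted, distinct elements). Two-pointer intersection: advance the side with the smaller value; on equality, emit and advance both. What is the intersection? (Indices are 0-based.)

intersection = []

[i=0,j=0] 1<9 → i++
[i=1,j=0] 2<9 → i++
[i=2,j=0] 3<9 → i++
[i=3,j=0] 7<9 → i++
[i=4,j=0] 11>9 → j++
[i=4,j=1] 11<13 → i++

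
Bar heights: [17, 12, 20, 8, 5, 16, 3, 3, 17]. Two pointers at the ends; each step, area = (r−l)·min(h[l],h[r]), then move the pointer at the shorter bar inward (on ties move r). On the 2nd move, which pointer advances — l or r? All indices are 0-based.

r

[0,8] min(17,17)*8=136 best=136 * → r--
[0,7] min(17,3)*7=21 best=136 → r--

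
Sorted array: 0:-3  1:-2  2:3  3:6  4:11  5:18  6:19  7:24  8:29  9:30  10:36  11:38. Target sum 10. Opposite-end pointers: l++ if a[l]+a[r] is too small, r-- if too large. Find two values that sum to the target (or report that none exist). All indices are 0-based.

l=0 r=11: -3+38=35 >10, r--
l=0 r=10: -3+36=33 >10, r--
l=0 r=9: -3+30=27 >10, r--
l=0 r=8: -3+29=26 >10, r--
l=0 r=7: -3+24=21 >10, r--
l=0 r=6: -3+19=16 >10, r--
l=0 r=5: -3+18=15 >10, r--
l=0 r=4: -3+11=8 <10, l++
l=1 r=4: -2+11=9 <10, l++
l=2 r=4: 3+11=14 >10, r--
l=2 r=3: 3+6=9 <10, l++

no pair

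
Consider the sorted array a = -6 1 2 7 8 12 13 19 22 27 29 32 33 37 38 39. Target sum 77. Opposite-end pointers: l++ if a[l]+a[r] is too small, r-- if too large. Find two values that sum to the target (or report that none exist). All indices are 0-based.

l=0 r=15: -6+39=33 <77, l++
l=1 r=15: 1+39=40 <77, l++
l=2 r=15: 2+39=41 <77, l++
l=3 r=15: 7+39=46 <77, l++
l=4 r=15: 8+39=47 <77, l++
l=5 r=15: 12+39=51 <77, l++
l=6 r=15: 13+39=52 <77, l++
l=7 r=15: 19+39=58 <77, l++
l=8 r=15: 22+39=61 <77, l++
l=9 r=15: 27+39=66 <77, l++
l=10 r=15: 29+39=68 <77, l++
l=11 r=15: 32+39=71 <77, l++
l=12 r=15: 33+39=72 <77, l++
l=13 r=15: 37+39=76 <77, l++
l=14 r=15: 38+39=77, found

(38, 39)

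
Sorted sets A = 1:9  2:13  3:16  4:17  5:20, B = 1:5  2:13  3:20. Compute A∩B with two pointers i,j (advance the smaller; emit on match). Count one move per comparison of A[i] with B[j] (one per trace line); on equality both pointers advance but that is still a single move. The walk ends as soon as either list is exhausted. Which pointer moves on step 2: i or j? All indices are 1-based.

i

[i=1,j=1] 9>5 → j++
[i=1,j=2] 9<13 → i++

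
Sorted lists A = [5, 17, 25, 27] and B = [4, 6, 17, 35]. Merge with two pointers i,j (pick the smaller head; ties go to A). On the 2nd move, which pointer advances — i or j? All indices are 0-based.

i=0 j=0: A[i]=5>B[j]=4 take 4, j++
i=0 j=1: A[i]=5<=B[j]=6 take 5, i++

i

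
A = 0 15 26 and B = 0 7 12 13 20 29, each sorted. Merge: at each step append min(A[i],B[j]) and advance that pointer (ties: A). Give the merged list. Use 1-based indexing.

[0, 0, 7, 12, 13, 15, 20, 26, 29]

[i=1,j=1] A[i]=0<=B[j]=0 take 0 → i++
[i=2,j=1] A[i]=15>B[j]=0 take 0 → j++
[i=2,j=2] A[i]=15>B[j]=7 take 7 → j++
[i=2,j=3] A[i]=15>B[j]=12 take 12 → j++
[i=2,j=4] A[i]=15>B[j]=13 take 13 → j++
[i=2,j=5] A[i]=15<=B[j]=20 take 15 → i++
[i=3,j=5] A[i]=26>B[j]=20 take 20 → j++
[i=3,j=6] A[i]=26<=B[j]=29 take 26 → i++
[i=4,j=6] A done, take B[j]=29 → j++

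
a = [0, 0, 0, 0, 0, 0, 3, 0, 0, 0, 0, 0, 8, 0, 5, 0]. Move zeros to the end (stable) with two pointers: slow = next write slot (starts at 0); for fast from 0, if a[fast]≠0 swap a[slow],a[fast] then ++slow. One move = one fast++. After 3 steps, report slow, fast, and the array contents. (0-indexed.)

(s=0,f=0) a[fast]=0 → fast++
(s=0,f=1) a[fast]=0 → fast++
(s=0,f=2) a[fast]=0 → fast++

slow=0, fast=3, a=[0, 0, 0, 0, 0, 0, 3, 0, 0, 0, 0, 0, 8, 0, 5, 0]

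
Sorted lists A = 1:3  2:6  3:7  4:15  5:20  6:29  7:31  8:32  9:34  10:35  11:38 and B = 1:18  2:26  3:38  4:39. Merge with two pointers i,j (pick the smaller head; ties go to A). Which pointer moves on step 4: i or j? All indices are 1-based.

i

i=1 j=1: A[i]=3<=B[j]=18 take 3, i++
i=2 j=1: A[i]=6<=B[j]=18 take 6, i++
i=3 j=1: A[i]=7<=B[j]=18 take 7, i++
i=4 j=1: A[i]=15<=B[j]=18 take 15, i++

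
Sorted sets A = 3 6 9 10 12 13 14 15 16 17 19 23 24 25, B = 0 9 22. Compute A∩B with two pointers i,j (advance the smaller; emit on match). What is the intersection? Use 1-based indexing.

i=1 j=1: 3>0, j++
i=1 j=2: 3<9, i++
i=2 j=2: 6<9, i++
i=3 j=2: 9==9 emit, i++,j++
i=4 j=3: 10<22, i++
i=5 j=3: 12<22, i++
i=6 j=3: 13<22, i++
i=7 j=3: 14<22, i++
i=8 j=3: 15<22, i++
i=9 j=3: 16<22, i++
i=10 j=3: 17<22, i++
i=11 j=3: 19<22, i++
i=12 j=3: 23>22, j++

intersection = [9]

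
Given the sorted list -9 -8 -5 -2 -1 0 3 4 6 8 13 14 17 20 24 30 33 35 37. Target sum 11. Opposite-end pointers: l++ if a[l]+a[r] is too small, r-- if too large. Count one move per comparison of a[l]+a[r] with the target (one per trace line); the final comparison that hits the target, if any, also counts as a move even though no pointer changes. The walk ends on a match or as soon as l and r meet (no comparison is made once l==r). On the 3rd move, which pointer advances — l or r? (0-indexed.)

r

[0,18] -9+37=28 >11 → r--
[0,17] -9+35=26 >11 → r--
[0,16] -9+33=24 >11 → r--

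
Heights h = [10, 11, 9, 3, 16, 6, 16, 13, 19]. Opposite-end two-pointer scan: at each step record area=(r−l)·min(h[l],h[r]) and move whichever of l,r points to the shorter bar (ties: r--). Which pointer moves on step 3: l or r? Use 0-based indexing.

l

l=0 r=8: min(10,19)*8=80 best=80 *, l++
l=1 r=8: min(11,19)*7=77 best=80, l++
l=2 r=8: min(9,19)*6=54 best=80, l++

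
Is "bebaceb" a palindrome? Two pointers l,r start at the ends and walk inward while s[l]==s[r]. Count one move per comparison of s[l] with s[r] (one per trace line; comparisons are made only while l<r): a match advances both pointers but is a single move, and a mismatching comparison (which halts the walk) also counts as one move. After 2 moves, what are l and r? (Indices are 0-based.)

l=0 r=6: 'b'=='b', l++,r--
l=1 r=5: 'e'=='e', l++,r--

l=2, r=4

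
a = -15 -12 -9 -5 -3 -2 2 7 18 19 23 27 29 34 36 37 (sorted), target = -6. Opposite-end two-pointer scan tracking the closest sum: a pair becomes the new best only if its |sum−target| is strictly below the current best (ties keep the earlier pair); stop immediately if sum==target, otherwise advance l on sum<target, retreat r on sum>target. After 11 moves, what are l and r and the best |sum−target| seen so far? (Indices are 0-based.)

l=2, r=6, best |Δ|=1

[0,15] -15+37=22 d=28 * → r--
[0,14] -15+36=21 d=27 * → r--
[0,13] -15+34=19 d=25 * → r--
[0,12] -15+29=14 d=20 * → r--
[0,11] -15+27=12 d=18 * → r--
[0,10] -15+23=8 d=14 * → r--
[0,9] -15+19=4 d=10 * → r--
[0,8] -15+18=3 d=9 * → r--
[0,7] -15+7=-8 d=2 * → l++
[1,7] -12+7=-5 d=1 * → r--
[1,6] -12+2=-10 d=4 → l++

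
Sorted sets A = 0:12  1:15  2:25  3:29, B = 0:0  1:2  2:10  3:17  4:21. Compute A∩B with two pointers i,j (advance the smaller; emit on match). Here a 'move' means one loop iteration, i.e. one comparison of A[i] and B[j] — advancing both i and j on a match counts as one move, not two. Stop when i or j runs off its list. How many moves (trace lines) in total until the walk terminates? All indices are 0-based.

[i=0,j=0] 12>0 → j++
[i=0,j=1] 12>2 → j++
[i=0,j=2] 12>10 → j++
[i=0,j=3] 12<17 → i++
[i=1,j=3] 15<17 → i++
[i=2,j=3] 25>17 → j++
[i=2,j=4] 25>21 → j++

7 moves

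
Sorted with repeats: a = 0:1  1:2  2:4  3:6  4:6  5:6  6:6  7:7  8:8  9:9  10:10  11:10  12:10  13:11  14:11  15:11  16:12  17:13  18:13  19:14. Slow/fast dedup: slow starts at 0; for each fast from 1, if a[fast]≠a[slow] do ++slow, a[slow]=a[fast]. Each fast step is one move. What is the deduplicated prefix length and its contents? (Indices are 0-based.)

length 12; prefix = [1, 2, 4, 6, 7, 8, 9, 10, 11, 12, 13, 14]

(s=0,f=1) a[fast]=2≠a[slow]=1 write a[1]=2 → slow++,fast++
(s=1,f=2) a[fast]=4≠a[slow]=2 write a[2]=4 → slow++,fast++
(s=2,f=3) a[fast]=6≠a[slow]=4 write a[3]=6 → slow++,fast++
(s=3,f=4) a[fast]=6=a[slow] dup → fast++
(s=3,f=5) a[fast]=6=a[slow] dup → fast++
(s=3,f=6) a[fast]=6=a[slow] dup → fast++
(s=3,f=7) a[fast]=7≠a[slow]=6 write a[4]=7 → slow++,fast++
(s=4,f=8) a[fast]=8≠a[slow]=7 write a[5]=8 → slow++,fast++
(s=5,f=9) a[fast]=9≠a[slow]=8 write a[6]=9 → slow++,fast++
(s=6,f=10) a[fast]=10≠a[slow]=9 write a[7]=10 → slow++,fast++
(s=7,f=11) a[fast]=10=a[slow] dup → fast++
(s=7,f=12) a[fast]=10=a[slow] dup → fast++
(s=7,f=13) a[fast]=11≠a[slow]=10 write a[8]=11 → slow++,fast++
(s=8,f=14) a[fast]=11=a[slow] dup → fast++
(s=8,f=15) a[fast]=11=a[slow] dup → fast++
(s=8,f=16) a[fast]=12≠a[slow]=11 write a[9]=12 → slow++,fast++
(s=9,f=17) a[fast]=13≠a[slow]=12 write a[10]=13 → slow++,fast++
(s=10,f=18) a[fast]=13=a[slow] dup → fast++
(s=10,f=19) a[fast]=14≠a[slow]=13 write a[11]=14 → slow++,fast++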